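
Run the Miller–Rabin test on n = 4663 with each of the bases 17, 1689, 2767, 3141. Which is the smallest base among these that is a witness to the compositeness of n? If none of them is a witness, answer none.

n − 1 = 4662 = 2^1 · 2331, so s = 1 and d = 2331.
Base 17: x_0 = 17^2331 mod 4663 = 4662. x_0 = 4662 ≡ −1, so 17 is not a witness.
Base 1689: x_0 = 1689^2331 mod 4663 = 4662. x_0 = 4662 ≡ −1, so 1689 is not a witness.
Base 2767: x_0 = 2767^2331 mod 4663 = 4662. x_0 = 4662 ≡ −1, so 2767 is not a witness.
Base 3141: x_0 = 3141^2331 mod 4663 = 1. x_0 = 1, so 3141 is not a witness.
No listed base is a witness for 4663.

none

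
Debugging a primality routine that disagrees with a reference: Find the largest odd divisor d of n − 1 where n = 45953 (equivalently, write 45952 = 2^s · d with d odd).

Halving: 45952 → 22976 → 11488 → 5744 → 2872 → 1436 → 718 → 359; 359 is odd.
So 45952 = 2^7 · 359.

359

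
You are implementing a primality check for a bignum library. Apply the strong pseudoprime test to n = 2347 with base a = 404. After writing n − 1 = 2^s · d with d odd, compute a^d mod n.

n − 1 = 2346 = 2^1 · 1173, so s = 1 and d = 1173.
404^1173 mod 2347 = 1.

1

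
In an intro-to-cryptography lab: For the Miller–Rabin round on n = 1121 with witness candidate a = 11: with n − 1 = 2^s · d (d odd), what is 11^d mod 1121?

976

n − 1 = 1120 = 2^5 · 35, so s = 5 and d = 35.
By repeated squaring, 11^35 ≡ 976 (mod 1121).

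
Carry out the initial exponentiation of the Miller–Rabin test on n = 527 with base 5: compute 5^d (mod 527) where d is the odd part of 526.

n − 1 = 526 = 2^1 · 263, so s = 1 and d = 263.
5^263 mod 527 = 180.

180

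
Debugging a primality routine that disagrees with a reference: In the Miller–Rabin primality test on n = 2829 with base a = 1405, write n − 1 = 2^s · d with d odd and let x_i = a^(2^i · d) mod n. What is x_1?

2824

n − 1 = 2828 = 2^2 · 707, so s = 2 and d = 707.
x_0 = 1405^707 mod 2829 = 1687.
x_1 = 1687^2 mod 2829 = 2824.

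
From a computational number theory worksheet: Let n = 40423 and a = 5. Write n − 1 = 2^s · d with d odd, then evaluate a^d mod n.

n − 1 = 40422 = 2^1 · 20211, so s = 1 and d = 20211.
By repeated squaring, 5^20211 ≡ 40422 (mod 40423).

40422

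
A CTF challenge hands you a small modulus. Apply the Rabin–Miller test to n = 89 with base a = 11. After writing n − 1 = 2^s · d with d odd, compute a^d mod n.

n − 1 = 88 = 2^3 · 11, so s = 3 and d = 11.
11^11 mod 89 = 88.

88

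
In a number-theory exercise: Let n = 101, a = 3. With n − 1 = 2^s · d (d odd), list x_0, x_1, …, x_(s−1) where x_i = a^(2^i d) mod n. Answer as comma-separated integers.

n − 1 = 100 = 2^2 · 25, so s = 2 and d = 25.
x_0 = 3^25 mod 101 = 10.
x_1 = 10^2 mod 101 = 100.

10, 100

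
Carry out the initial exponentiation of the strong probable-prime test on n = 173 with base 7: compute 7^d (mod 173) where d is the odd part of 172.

93

n − 1 = 172 = 2^2 · 43, so s = 2 and d = 43.
7^43 mod 173 = 93.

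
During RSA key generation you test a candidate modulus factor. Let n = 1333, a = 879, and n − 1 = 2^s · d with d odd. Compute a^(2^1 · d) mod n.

n − 1 = 1332 = 2^2 · 333, so s = 2 and d = 333.
x_0 = 879^333 mod 1333 = 432.
x_1 = 432^2 mod 1333 = 4.

4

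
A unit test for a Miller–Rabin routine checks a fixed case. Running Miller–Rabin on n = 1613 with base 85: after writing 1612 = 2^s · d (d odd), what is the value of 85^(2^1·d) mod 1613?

n − 1 = 1612 = 2^2 · 403, so s = 2 and d = 403.
x_0 = 85^403 mod 1613 = 127.
x_1 = 127^2 mod 1613 = 1612.

1612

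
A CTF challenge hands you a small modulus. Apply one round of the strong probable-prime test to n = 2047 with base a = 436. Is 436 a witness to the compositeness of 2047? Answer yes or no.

n − 1 = 2046 = 2^1 · 1023, so s = 1 and d = 1023.
Repeated squaring mod 2047: 436^1 ≡ 436, 436^2 ≡ 1772, 436^4 ≡ 1933, 436^8 ≡ 714, 436^16 ≡ 93, 436^32 ≡ 461, 436^64 ≡ 1680, 436^128 ≡ 1634, 436^256 ≡ 668, 436^512 ≡ 2025.
1023 = 512 + 256 + 128 + 64 + 32 + 16 + 8 + 4 + 2 + 1, so 436^1023 ≡ 2025·668·1634·1680·461·93·714·1933·1772·436 ≡ 1034 (mod 2047).
x_0 = 436^1023 mod 2047 = 1034.
x_0 ∉ {1, 2046} and s = 1, so 436 is a Miller–Rabin witness and 2047 is composite.

yes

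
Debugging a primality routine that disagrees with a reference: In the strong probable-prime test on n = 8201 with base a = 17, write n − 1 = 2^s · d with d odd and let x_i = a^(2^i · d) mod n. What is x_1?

1737

n − 1 = 8200 = 2^3 · 1025, so s = 3 and d = 1025.
x_0 = 17^1025 mod 8201 = 1782.
x_1 = 1782^2 mod 8201 = 1737.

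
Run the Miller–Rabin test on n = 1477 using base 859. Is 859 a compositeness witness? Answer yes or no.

no

n − 1 = 1476 = 2^2 · 369, so s = 2 and d = 369.
x_0 = 859^369 mod 1477 = 1476.
x_0 = 1476 ≡ −1, so 859 is not a witness.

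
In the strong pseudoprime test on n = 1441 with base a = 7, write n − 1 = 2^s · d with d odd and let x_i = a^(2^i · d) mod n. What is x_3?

n − 1 = 1440 = 2^5 · 45, so s = 5 and d = 45.
Repeated squaring mod 1441: 7^1 ≡ 7, 7^2 ≡ 49, 7^4 ≡ 960, 7^8 ≡ 801, 7^16 ≡ 356, 7^32 ≡ 1369.
45 = 32 + 8 + 4 + 1, so 7^45 ≡ 1369·801·960·7 ≡ 1110 (mod 1441).
x_0 = 1110.
x_1 = 1110^2 mod 1441 = 45.
x_2 = 45^2 mod 1441 = 584.
x_3 = 584^2 mod 1441 = 980.

980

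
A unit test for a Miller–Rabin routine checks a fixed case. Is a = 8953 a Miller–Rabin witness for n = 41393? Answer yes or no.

yes

n − 1 = 41392 = 2^4 · 2587, so s = 4 and d = 2587.
x_0 = 8953^2587 mod 41393 = 39115.
x_0 is neither 1 nor 41392, so continue squaring.
x_1 = 39115^2 mod 41393 = 15159.
x_2 = 15159^2 mod 41393 = 22738.
x_3 = 22738^2 mod 41393 = 18074.
Reached i = s−1 = 3 without hitting −1: 8953 is a Miller–Rabin witness and 41393 is composite.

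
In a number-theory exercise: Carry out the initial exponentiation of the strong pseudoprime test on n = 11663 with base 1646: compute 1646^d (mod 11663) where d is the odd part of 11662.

7531

n − 1 = 11662 = 2^1 · 5831, so s = 1 and d = 5831.
1646^5831 mod 11663 = 7531.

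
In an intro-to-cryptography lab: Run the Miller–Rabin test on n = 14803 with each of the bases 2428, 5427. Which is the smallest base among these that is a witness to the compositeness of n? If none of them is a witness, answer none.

2428

n − 1 = 14802 = 2^1 · 7401, so s = 1 and d = 7401.
Base 2428: x_0 = 2428^7401 mod 14803 = 6096. x_0 ∉ {1, 14802} and s = 1, so 2428 is a Miller–Rabin witness and 14803 is composite.
Base 5427: x_0 = 5427^7401 mod 14803 = 812. x_0 ∉ {1, 14802} and s = 1, so 5427 is a Miller–Rabin witness and 14803 is composite.
The smallest witness among the given bases is 2428.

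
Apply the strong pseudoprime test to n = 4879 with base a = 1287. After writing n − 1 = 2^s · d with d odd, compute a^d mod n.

1945

n − 1 = 4878 = 2^1 · 2439, so s = 1 and d = 2439.
1287^2439 mod 4879 = 1945.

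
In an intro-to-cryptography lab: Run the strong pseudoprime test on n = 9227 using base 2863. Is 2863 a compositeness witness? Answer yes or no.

n − 1 = 9226 = 2^1 · 4613, so s = 1 and d = 4613.
Repeated squaring mod 9227: 2863^1 ≡ 2863, 2863^2 ≡ 3193, 2863^4 ≡ 8641, 2863^8 ≡ 1997, 2863^16 ≡ 1945, 2863^32 ≡ 9182, 2863^64 ≡ 2025, 2863^128 ≡ 3837, 2863^256 ≡ 5504, 2863^512 ≡ 1775, 2863^1024 ≡ 4218, 2863^2048 ≡ 1868, 2863^4096 ≡ 1618.
4613 = 4096 + 512 + 4 + 1, so 2863^4613 ≡ 1618·1775·8641·2863 ≡ 9226 (mod 9227).
x_0 = 2863^4613 mod 9227 = 9226.
x_0 = 9226 ≡ −1, so 2863 is not a witness.

no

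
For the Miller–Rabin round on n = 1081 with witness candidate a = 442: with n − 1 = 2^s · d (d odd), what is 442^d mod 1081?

125

n − 1 = 1080 = 2^3 · 135, so s = 3 and d = 135.
Repeated squaring mod 1081: 442^1 ≡ 442, 442^2 ≡ 784, 442^4 ≡ 648, 442^8 ≡ 476, 442^16 ≡ 647, 442^32 ≡ 262, 442^64 ≡ 541, 442^128 ≡ 811.
135 = 128 + 4 + 2 + 1, so 442^135 ≡ 811·648·784·442 ≡ 125 (mod 1081).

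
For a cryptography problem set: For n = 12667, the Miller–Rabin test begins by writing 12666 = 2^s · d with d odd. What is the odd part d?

Halving: 12666 → 6333; 6333 is odd.
So 12666 = 2^1 · 6333.

6333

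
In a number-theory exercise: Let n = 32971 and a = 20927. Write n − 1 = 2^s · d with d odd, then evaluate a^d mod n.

n − 1 = 32970 = 2^1 · 16485, so s = 1 and d = 16485.
Repeated squaring mod 32971: 20927^1 ≡ 20927, 20927^2 ≡ 18507, 20927^4 ≡ 6301, 20927^8 ≡ 5517, 20927^16 ≡ 5056, 20927^32 ≡ 10611, 20927^64 ≡ 30327, 20927^128 ≡ 884, 20927^256 ≡ 23123, 20927^512 ≡ 15393, 20927^1024 ≡ 14843, 20927^2048 ≡ 2427, 20927^4096 ≡ 21491, 20927^8192 ≡ 5313, 20927^16384 ≡ 4793.
16485 = 16384 + 64 + 32 + 4 + 1, so 20927^16485 ≡ 4793·30327·10611·6301·20927 ≡ 1 (mod 32971).

1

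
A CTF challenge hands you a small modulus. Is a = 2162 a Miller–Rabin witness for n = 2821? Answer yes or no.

no

n − 1 = 2820 = 2^2 · 705, so s = 2 and d = 705.
Repeated squaring mod 2821: 2162^1 ≡ 2162, 2162^2 ≡ 2668, 2162^4 ≡ 841, 2162^8 ≡ 2031, 2162^16 ≡ 659, 2162^32 ≡ 2668, 2162^64 ≡ 841, 2162^128 ≡ 2031, 2162^256 ≡ 659, 2162^512 ≡ 2668.
705 = 512 + 128 + 64 + 1, so 2162^705 ≡ 2668·2031·841·2162 ≡ 2820 (mod 2821).
x_0 = 2162^705 mod 2821 = 2820.
x_0 = 2820 ≡ −1, so 2162 is not a witness.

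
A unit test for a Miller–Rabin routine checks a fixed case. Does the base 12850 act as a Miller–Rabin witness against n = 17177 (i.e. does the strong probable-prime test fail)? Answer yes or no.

n − 1 = 17176 = 2^3 · 2147, so s = 3 and d = 2147.
Repeated squaring mod 17177: 12850^1 ≡ 12850, 12850^2 ≡ 17176, 12850^4 ≡ 1, 12850^8 ≡ 1, 12850^16 ≡ 1, 12850^32 ≡ 1, 12850^64 ≡ 1, 12850^128 ≡ 1, 12850^256 ≡ 1, 12850^512 ≡ 1, 12850^1024 ≡ 1, 12850^2048 ≡ 1.
2147 = 2048 + 64 + 32 + 2 + 1, so 12850^2147 ≡ 1·1·1·17176·12850 ≡ 4327 (mod 17177).
x_0 = 12850^2147 mod 17177 = 4327.
x_0 is neither 1 nor 17176, so continue squaring.
x_1 = 4327^2 mod 17177 = 17176.
x_1 ≡ −1, so 12850 is not a witness.

no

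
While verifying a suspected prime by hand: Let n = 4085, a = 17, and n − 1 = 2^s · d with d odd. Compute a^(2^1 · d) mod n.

1244

n − 1 = 4084 = 2^2 · 1021, so s = 2 and d = 1021.
Repeated squaring mod 4085: 17^1 ≡ 17, 17^2 ≡ 289, 17^4 ≡ 1821, 17^8 ≡ 3106, 17^16 ≡ 2551, 17^32 ≡ 196, 17^64 ≡ 1651, 17^128 ≡ 1106, 17^256 ≡ 1821, 17^512 ≡ 3106.
1021 = 512 + 256 + 128 + 64 + 32 + 16 + 8 + 4 + 1, so 17^1021 ≡ 3106·1821·1106·1651·196·2551·3106·1821·17 ≡ 3797 (mod 4085).
x_0 = 3797.
x_1 = 3797^2 mod 4085 = 1244.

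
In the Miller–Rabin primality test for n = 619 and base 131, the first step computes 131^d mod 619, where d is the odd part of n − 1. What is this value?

1

n − 1 = 618 = 2^1 · 309, so s = 1 and d = 309.
131^309 mod 619 = 1.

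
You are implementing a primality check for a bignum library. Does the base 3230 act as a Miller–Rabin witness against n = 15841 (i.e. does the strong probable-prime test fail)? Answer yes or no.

no

n − 1 = 15840 = 2^5 · 495, so s = 5 and d = 495.
x_0 = 3230^495 mod 15841 = 15840.
x_0 = 15840 ≡ −1, so 3230 is not a witness.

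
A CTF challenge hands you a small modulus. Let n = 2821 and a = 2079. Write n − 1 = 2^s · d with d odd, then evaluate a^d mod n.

n − 1 = 2820 = 2^2 · 705, so s = 2 and d = 705.
2079^705 mod 2821 = 714.

714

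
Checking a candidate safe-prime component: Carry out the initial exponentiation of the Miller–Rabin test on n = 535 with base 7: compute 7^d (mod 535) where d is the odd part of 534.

58

n − 1 = 534 = 2^1 · 267, so s = 1 and d = 267.
7^267 mod 535 = 58.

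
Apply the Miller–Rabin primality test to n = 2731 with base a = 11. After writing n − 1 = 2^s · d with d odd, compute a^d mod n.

n − 1 = 2730 = 2^1 · 1365, so s = 1 and d = 1365.
11^1365 mod 2731 = 2730.

2730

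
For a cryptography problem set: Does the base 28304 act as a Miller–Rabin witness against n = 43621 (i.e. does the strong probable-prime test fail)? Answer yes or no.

n − 1 = 43620 = 2^2 · 10905, so s = 2 and d = 10905.
x_0 = 28304^10905 mod 43621 = 11022.
x_0 is neither 1 nor 43620, so continue squaring.
x_1 = 11022^2 mod 43621 = 43620.
x_1 ≡ −1, so 28304 is not a witness.

no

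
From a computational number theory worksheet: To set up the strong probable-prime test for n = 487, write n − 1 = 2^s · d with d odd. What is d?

243

Halving: 486 → 243; 243 is odd.
So 486 = 2^1 · 243.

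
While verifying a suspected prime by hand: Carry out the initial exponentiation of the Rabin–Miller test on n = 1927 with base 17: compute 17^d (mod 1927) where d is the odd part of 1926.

690

n − 1 = 1926 = 2^1 · 963, so s = 1 and d = 963.
By repeated squaring, 17^963 ≡ 690 (mod 1927).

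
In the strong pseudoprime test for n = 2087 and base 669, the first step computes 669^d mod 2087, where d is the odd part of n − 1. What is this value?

1

n − 1 = 2086 = 2^1 · 1043, so s = 1 and d = 1043.
669^1043 mod 2087 = 1.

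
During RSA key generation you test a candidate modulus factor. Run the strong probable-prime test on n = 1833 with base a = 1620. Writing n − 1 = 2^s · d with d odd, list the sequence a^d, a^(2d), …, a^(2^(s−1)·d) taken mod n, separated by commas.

n − 1 = 1832 = 2^3 · 229, so s = 3 and d = 229.
x_0 = 1620^229 mod 1833 = 1425.
x_1 = 1425^2 mod 1833 = 1494.
x_2 = 1494^2 mod 1833 = 1275.

1425, 1494, 1275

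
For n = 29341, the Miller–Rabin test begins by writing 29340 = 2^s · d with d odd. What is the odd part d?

7335

Halving: 29340 → 14670 → 7335; 7335 is odd.
So 29340 = 2^2 · 7335.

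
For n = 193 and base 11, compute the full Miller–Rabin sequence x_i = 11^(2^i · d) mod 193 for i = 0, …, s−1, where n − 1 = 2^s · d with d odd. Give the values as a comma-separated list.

173, 14, 3, 9, 81, 192

n − 1 = 192 = 2^6 · 3, so s = 6 and d = 3.
x_0 = 11^3 mod 193 = 173.
x_1 = 173^2 mod 193 = 14.
x_2 = 14^2 mod 193 = 3.
x_3 = 3^2 mod 193 = 9.
x_4 = 9^2 mod 193 = 81.
x_5 = 81^2 mod 193 = 192.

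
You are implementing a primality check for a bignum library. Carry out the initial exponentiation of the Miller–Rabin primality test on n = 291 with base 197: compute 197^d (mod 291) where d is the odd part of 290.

197

n − 1 = 290 = 2^1 · 145, so s = 1 and d = 145.
Repeated squaring mod 291: 197^1 ≡ 197, 197^2 ≡ 106, 197^4 ≡ 178, 197^8 ≡ 256, 197^16 ≡ 61, 197^32 ≡ 229, 197^64 ≡ 61, 197^128 ≡ 229.
145 = 128 + 16 + 1, so 197^145 ≡ 229·61·197 ≡ 197 (mod 291).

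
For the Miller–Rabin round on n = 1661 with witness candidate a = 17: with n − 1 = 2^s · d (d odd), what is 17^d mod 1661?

n − 1 = 1660 = 2^2 · 415, so s = 2 and d = 415.
17^415 mod 1661 = 153.

153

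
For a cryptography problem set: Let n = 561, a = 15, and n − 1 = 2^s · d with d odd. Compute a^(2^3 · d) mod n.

n − 1 = 560 = 2^4 · 35, so s = 4 and d = 35.
x_0 = 15^35 mod 561 = 111.
x_1 = 111^2 mod 561 = 540.
x_2 = 540^2 mod 561 = 441.
x_3 = 441^2 mod 561 = 375.

375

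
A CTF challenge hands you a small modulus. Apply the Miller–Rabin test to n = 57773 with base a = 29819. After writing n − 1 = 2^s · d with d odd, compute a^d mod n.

41583

n − 1 = 57772 = 2^2 · 14443, so s = 2 and d = 14443.
29819^14443 mod 57773 = 41583.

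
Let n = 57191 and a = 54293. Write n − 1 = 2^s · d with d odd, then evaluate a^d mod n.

57190

n − 1 = 57190 = 2^1 · 28595, so s = 1 and d = 28595.
54293^28595 mod 57191 = 57190.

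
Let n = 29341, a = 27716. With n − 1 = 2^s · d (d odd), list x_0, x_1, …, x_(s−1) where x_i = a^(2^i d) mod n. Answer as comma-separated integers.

n − 1 = 29340 = 2^2 · 7335, so s = 2 and d = 7335.
x_0 = 27716^7335 mod 29341 = 6955.
x_1 = 6955^2 mod 29341 = 18057.

6955, 18057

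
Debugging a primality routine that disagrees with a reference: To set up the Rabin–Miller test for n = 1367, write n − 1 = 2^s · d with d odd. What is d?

683

Halving: 1366 → 683; 683 is odd.
So 1366 = 2^1 · 683.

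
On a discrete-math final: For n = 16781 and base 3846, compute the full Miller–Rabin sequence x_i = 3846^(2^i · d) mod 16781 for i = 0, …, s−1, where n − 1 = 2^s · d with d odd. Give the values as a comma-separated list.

3861, 5793

n − 1 = 16780 = 2^2 · 4195, so s = 2 and d = 4195.
x_0 = 3846^4195 mod 16781 = 3861.
x_1 = 3861^2 mod 16781 = 5793.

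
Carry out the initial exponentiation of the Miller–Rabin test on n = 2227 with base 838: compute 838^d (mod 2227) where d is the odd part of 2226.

1372

n − 1 = 2226 = 2^1 · 1113, so s = 1 and d = 1113.
By repeated squaring, 838^1113 ≡ 1372 (mod 2227).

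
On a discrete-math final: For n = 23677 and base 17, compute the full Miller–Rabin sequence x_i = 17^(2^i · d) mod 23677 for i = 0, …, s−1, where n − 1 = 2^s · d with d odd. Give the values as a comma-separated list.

23676, 1

n − 1 = 23676 = 2^2 · 5919, so s = 2 and d = 5919.
x_0 = 17^5919 mod 23677 = 23676.
x_1 = 23676^2 mod 23677 = 1.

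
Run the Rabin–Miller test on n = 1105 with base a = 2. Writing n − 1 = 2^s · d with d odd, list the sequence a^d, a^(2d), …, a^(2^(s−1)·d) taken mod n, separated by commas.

n − 1 = 1104 = 2^4 · 69, so s = 4 and d = 69.
x_0 = 2^69 mod 1105 = 967.
x_1 = 967^2 mod 1105 = 259.
x_2 = 259^2 mod 1105 = 781.
x_3 = 781^2 mod 1105 = 1.

967, 259, 781, 1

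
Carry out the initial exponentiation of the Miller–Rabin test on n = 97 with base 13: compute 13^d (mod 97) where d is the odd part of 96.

n − 1 = 96 = 2^5 · 3, so s = 5 and d = 3.
13^3 mod 97 = 63.

63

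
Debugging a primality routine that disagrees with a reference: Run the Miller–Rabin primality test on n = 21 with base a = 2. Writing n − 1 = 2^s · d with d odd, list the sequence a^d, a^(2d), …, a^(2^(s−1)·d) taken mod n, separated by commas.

11, 16

n − 1 = 20 = 2^2 · 5, so s = 2 and d = 5.
x_0 = 2^5 mod 21 = 11.
x_1 = 11^2 mod 21 = 16.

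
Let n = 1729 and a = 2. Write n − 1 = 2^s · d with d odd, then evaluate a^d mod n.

645

n − 1 = 1728 = 2^6 · 27, so s = 6 and d = 27.
Repeated squaring mod 1729: 2^1 ≡ 2, 2^2 ≡ 4, 2^4 ≡ 16, 2^8 ≡ 256, 2^16 ≡ 1563.
27 = 16 + 8 + 2 + 1, so 2^27 ≡ 1563·256·4·2 ≡ 645 (mod 1729).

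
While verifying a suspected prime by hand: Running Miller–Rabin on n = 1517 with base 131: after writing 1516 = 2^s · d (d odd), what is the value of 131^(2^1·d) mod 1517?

1214

n − 1 = 1516 = 2^2 · 379, so s = 2 and d = 379.
x_0 = 131^379 mod 1517 = 979.
x_1 = 979^2 mod 1517 = 1214.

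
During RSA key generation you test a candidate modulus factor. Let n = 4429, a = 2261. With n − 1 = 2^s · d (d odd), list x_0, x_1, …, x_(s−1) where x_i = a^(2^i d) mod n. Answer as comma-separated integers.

n − 1 = 4428 = 2^2 · 1107, so s = 2 and d = 1107.
x_0 = 2261^1107 mod 4429 = 2945.
x_1 = 2945^2 mod 4429 = 1043.

2945, 1043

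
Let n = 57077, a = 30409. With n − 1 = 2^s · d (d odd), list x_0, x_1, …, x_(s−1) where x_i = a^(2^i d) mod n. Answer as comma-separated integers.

n − 1 = 57076 = 2^2 · 14269, so s = 2 and d = 14269.
x_0 = 30409^14269 mod 57077 = 57076.
x_1 = 57076^2 mod 57077 = 1.

57076, 1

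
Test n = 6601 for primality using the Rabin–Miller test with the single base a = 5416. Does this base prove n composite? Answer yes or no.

n − 1 = 6600 = 2^3 · 825, so s = 3 and d = 825.
Repeated squaring mod 6601: 5416^1 ≡ 5416, 5416^2 ≡ 4813, 5416^4 ≡ 2060, 5416^8 ≡ 5758, 5416^16 ≡ 4342, 5416^32 ≡ 508, 5416^64 ≡ 625, 5416^128 ≡ 1166, 5416^256 ≡ 6351, 5416^512 ≡ 3091.
825 = 512 + 256 + 32 + 16 + 8 + 1, so 5416^825 ≡ 3091·6351·508·4342·5758·5416 ≡ 6600 (mod 6601).
x_0 = 5416^825 mod 6601 = 6600.
x_0 = 6600 ≡ −1, so 5416 is not a witness.

no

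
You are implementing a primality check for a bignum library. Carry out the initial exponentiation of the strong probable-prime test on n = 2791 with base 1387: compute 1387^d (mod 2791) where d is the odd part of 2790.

1

n − 1 = 2790 = 2^1 · 1395, so s = 1 and d = 1395.
1387^1395 mod 2791 = 1.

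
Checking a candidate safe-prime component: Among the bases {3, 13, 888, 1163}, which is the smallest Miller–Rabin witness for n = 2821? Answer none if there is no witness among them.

n − 1 = 2820 = 2^2 · 705, so s = 2 and d = 705.
Base 3: x_0 = 3^705 mod 2821 = 1301. x_0 is neither 1 nor 2820, so continue squaring. x_1 = 1301^2 mod 2821 = 1. x_1 = 1 but x_0 ≠ ±1, a nontrivial square root of 1 — 3 is a witness and 2821 is composite.
Base 13: x_0 = 13^705 mod 2821 = 650. x_0 is neither 1 nor 2820, so continue squaring. x_1 = 650^2 mod 2821 = 2171. Reached i = s−1 = 1 without hitting −1: 13 is a Miller–Rabin witness and 2821 is composite.
Base 888: x_0 = 888^705 mod 2821 = 2729. x_0 is neither 1 nor 2820, so continue squaring. x_1 = 2729^2 mod 2821 = 1. x_1 = 1 but x_0 ≠ ±1, a nontrivial square root of 1 — 888 is a witness and 2821 is composite.
Base 1163: x_0 = 1163^705 mod 2821 = 2605. x_0 is neither 1 nor 2820, so continue squaring. x_1 = 2605^2 mod 2821 = 1520. Reached i = s−1 = 1 without hitting −1: 1163 is a Miller–Rabin witness and 2821 is composite.
The smallest witness among the given bases is 3.

3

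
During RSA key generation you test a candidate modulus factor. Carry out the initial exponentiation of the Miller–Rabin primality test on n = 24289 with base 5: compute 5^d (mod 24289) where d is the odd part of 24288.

n − 1 = 24288 = 2^5 · 759, so s = 5 and d = 759.
Repeated squaring mod 24289: 5^1 ≡ 5, 5^2 ≡ 25, 5^4 ≡ 625, 5^8 ≡ 2001, 5^16 ≡ 20605, 5^32 ≡ 18594, 5^64 ≡ 7210, 5^128 ≡ 5640, 5^256 ≡ 15299, 5^512 ≡ 10597.
759 = 512 + 128 + 64 + 32 + 16 + 4 + 2 + 1, so 5^759 ≡ 10597·5640·7210·18594·20605·625·25·5 ≡ 13359 (mod 24289).

13359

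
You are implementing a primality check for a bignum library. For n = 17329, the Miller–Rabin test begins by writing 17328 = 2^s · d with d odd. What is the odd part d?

1083

Halving: 17328 → 8664 → 4332 → 2166 → 1083; 1083 is odd.
So 17328 = 2^4 · 1083.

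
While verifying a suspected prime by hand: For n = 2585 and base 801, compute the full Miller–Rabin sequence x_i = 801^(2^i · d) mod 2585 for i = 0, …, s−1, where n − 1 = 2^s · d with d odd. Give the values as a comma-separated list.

n − 1 = 2584 = 2^3 · 323, so s = 3 and d = 323.
x_0 = 801^323 mod 2585 = 1741.
x_1 = 1741^2 mod 2585 = 1461.
x_2 = 1461^2 mod 2585 = 1896.

1741, 1461, 1896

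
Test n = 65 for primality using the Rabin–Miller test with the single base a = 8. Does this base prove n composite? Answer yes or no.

no

n − 1 = 64 = 2^6 · 1, so s = 6 and d = 1.
x_0 = 8^1 mod 65 = 8.
x_0 is neither 1 nor 64, so continue squaring.
x_1 = 8^2 mod 65 = 64.
x_1 ≡ −1, so 8 is not a witness.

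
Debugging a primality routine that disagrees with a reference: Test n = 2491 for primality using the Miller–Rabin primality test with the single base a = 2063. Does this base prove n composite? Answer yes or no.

yes

n − 1 = 2490 = 2^1 · 1245, so s = 1 and d = 1245.
By repeated squaring, 2063^1245 ≡ 1614 (mod 2491).
x_0 = 2063^1245 mod 2491 = 1614.
x_0 ∉ {1, 2490} and s = 1, so 2063 is a Miller–Rabin witness and 2491 is composite.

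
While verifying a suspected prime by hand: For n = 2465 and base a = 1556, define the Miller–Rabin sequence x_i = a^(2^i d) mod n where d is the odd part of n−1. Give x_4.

n − 1 = 2464 = 2^5 · 77, so s = 5 and d = 77.
x_0 = 1556^77 mod 2465 = 1351.
x_1 = 1351^2 mod 2465 = 1101.
x_2 = 1101^2 mod 2465 = 1886.
x_3 = 1886^2 mod 2465 = 1.
x_4 = 1^2 mod 2465 = 1.

1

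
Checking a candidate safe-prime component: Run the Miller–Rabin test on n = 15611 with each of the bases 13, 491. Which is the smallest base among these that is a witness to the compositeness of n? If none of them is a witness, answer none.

13

n − 1 = 15610 = 2^1 · 7805, so s = 1 and d = 7805.
Base 13: x_0 = 13^7805 mod 15611 = 8520. x_0 ∉ {1, 15610} and s = 1, so 13 is a Miller–Rabin witness and 15611 is composite.
Base 491: x_0 = 491^7805 mod 15611 = 2169. x_0 ∉ {1, 15610} and s = 1, so 491 is a Miller–Rabin witness and 15611 is composite.
The smallest witness among the given bases is 13.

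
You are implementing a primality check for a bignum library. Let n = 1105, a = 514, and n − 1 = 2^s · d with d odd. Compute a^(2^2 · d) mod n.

1

n − 1 = 1104 = 2^4 · 69, so s = 4 and d = 69.
x_0 = 514^69 mod 1105 = 684.
x_1 = 684^2 mod 1105 = 441.
x_2 = 441^2 mod 1105 = 1.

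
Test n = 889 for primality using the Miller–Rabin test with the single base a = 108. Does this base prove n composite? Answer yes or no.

no

n − 1 = 888 = 2^3 · 111, so s = 3 and d = 111.
Repeated squaring mod 889: 108^1 ≡ 108, 108^2 ≡ 107, 108^4 ≡ 781, 108^8 ≡ 107, 108^16 ≡ 781, 108^32 ≡ 107, 108^64 ≡ 781.
111 = 64 + 32 + 8 + 4 + 2 + 1, so 108^111 ≡ 781·107·107·781·107·108 ≡ 888 (mod 889).
x_0 = 108^111 mod 889 = 888.
x_0 = 888 ≡ −1, so 108 is not a witness.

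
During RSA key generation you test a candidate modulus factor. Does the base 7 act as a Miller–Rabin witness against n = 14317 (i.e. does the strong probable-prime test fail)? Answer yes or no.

yes

n − 1 = 14316 = 2^2 · 3579, so s = 2 and d = 3579.
x_0 = 7^3579 mod 14317 = 3254.
x_0 is neither 1 nor 14316, so continue squaring.
x_1 = 3254^2 mod 14317 = 8253.
Reached i = s−1 = 1 without hitting −1: 7 is a Miller–Rabin witness and 14317 is composite.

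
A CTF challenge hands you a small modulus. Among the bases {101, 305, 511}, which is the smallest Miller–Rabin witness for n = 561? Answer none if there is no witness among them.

n − 1 = 560 = 2^4 · 35, so s = 4 and d = 35.
Base 101: x_0 = 101^35 mod 561 = 560. x_0 = 560 ≡ −1, so 101 is not a witness.
Base 305: x_0 = 305^35 mod 561 = 560. x_0 = 560 ≡ −1, so 305 is not a witness.
Base 511: x_0 = 511^35 mod 561 = 1. x_0 = 1, so 511 is not a witness.
No listed base is a witness for 561.

none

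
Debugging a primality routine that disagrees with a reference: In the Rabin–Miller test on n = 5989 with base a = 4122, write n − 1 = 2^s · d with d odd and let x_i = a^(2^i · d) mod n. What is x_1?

3591

n − 1 = 5988 = 2^2 · 1497, so s = 2 and d = 1497.
x_0 = 4122^1497 mod 5989 = 5273.
x_1 = 5273^2 mod 5989 = 3591.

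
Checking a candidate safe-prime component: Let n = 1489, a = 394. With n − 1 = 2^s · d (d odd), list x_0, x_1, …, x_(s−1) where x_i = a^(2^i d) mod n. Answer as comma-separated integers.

1346, 1092, 1264, 1488

n − 1 = 1488 = 2^4 · 93, so s = 4 and d = 93.
x_0 = 394^93 mod 1489 = 1346.
x_1 = 1346^2 mod 1489 = 1092.
x_2 = 1092^2 mod 1489 = 1264.
x_3 = 1264^2 mod 1489 = 1488.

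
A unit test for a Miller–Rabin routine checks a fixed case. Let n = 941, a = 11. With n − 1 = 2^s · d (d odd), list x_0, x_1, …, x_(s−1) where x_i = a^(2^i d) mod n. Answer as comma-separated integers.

97, 940

n − 1 = 940 = 2^2 · 235, so s = 2 and d = 235.
x_0 = 11^235 mod 941 = 97.
x_1 = 97^2 mod 941 = 940.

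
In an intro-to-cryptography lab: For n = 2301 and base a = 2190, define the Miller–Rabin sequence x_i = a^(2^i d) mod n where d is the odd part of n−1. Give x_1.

n − 1 = 2300 = 2^2 · 575, so s = 2 and d = 575.
x_0 = 2190^575 mod 2301 = 258.
x_1 = 258^2 mod 2301 = 2136.

2136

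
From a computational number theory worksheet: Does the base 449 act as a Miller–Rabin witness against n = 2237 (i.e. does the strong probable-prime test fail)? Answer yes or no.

no

n − 1 = 2236 = 2^2 · 559, so s = 2 and d = 559.
x_0 = 449^559 mod 2237 = 2236.
x_0 = 2236 ≡ −1, so 449 is not a witness.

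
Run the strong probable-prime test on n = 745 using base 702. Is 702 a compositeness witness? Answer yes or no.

n − 1 = 744 = 2^3 · 93, so s = 3 and d = 93.
x_0 = 702^93 mod 745 = 392.
x_0 is neither 1 nor 744, so continue squaring.
x_1 = 392^2 mod 745 = 194.
x_2 = 194^2 mod 745 = 386.
Reached i = s−1 = 2 without hitting −1: 702 is a Miller–Rabin witness and 745 is composite.

yes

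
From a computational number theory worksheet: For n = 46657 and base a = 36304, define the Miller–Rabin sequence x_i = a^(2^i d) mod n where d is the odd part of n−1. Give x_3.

9140

n − 1 = 46656 = 2^6 · 729, so s = 6 and d = 729.
x_0 = 36304^729 mod 46657 = 10213.
x_1 = 10213^2 mod 46657 = 26974.
x_2 = 26974^2 mod 46657 = 27418.
x_3 = 27418^2 mod 46657 = 9140.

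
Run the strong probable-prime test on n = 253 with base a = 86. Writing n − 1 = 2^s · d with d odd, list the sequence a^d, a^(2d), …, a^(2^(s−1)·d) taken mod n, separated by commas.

212, 163

n − 1 = 252 = 2^2 · 63, so s = 2 and d = 63.
x_0 = 86^63 mod 253 = 212.
x_1 = 212^2 mod 253 = 163.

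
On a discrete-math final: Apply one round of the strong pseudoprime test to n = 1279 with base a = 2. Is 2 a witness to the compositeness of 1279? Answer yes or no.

n − 1 = 1278 = 2^1 · 639, so s = 1 and d = 639.
x_0 = 2^639 mod 1279 = 1.
x_0 = 1, so 2 is not a witness.

no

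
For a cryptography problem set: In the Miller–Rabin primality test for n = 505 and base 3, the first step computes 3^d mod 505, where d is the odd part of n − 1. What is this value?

467

n − 1 = 504 = 2^3 · 63, so s = 3 and d = 63.
Repeated squaring mod 505: 3^1 ≡ 3, 3^2 ≡ 9, 3^4 ≡ 81, 3^8 ≡ 501, 3^16 ≡ 16, 3^32 ≡ 256.
63 = 32 + 16 + 8 + 4 + 2 + 1, so 3^63 ≡ 256·16·501·81·9·3 ≡ 467 (mod 505).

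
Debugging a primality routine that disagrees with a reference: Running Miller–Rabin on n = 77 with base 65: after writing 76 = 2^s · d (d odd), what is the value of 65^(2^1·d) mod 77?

n − 1 = 76 = 2^2 · 19, so s = 2 and d = 19.
x_0 = 65^19 mod 77 = 65.
x_1 = 65^2 mod 77 = 67.

67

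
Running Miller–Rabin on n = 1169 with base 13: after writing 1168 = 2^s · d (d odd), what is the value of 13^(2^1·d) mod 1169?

n − 1 = 1168 = 2^4 · 73, so s = 4 and d = 73.
By repeated squaring, 13^73 ≡ 454 (mod 1169).
x_0 = 454.
x_1 = 454^2 mod 1169 = 372.

372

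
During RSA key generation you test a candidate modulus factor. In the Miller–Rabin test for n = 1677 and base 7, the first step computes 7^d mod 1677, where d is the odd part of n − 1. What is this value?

n − 1 = 1676 = 2^2 · 419, so s = 2 and d = 419.
By repeated squaring, 7^419 ≡ 1198 (mod 1677).

1198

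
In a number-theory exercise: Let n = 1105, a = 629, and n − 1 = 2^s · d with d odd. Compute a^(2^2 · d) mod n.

n − 1 = 1104 = 2^4 · 69, so s = 4 and d = 69.
Repeated squaring mod 1105: 629^1 ≡ 629, 629^2 ≡ 51, 629^4 ≡ 391, 629^8 ≡ 391, 629^16 ≡ 391, 629^32 ≡ 391, 629^64 ≡ 391.
69 = 64 + 4 + 1, so 629^69 ≡ 391·391·629 ≡ 629 (mod 1105).
x_0 = 629.
x_1 = 629^2 mod 1105 = 51.
x_2 = 51^2 mod 1105 = 391.

391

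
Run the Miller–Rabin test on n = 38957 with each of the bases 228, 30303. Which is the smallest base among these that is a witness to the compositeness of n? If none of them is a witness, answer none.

n − 1 = 38956 = 2^2 · 9739, so s = 2 and d = 9739.
Base 228: x_0 = 228^9739 mod 38957 = 4315. x_0 is neither 1 nor 38956, so continue squaring. x_1 = 4315^2 mod 38957 = 36736. Reached i = s−1 = 1 without hitting −1: 228 is a Miller–Rabin witness and 38957 is composite.
Base 30303: x_0 = 30303^9739 mod 38957 = 12571. x_0 is neither 1 nor 38956, so continue squaring. x_1 = 12571^2 mod 38957 = 20449. Reached i = s−1 = 1 without hitting −1: 30303 is a Miller–Rabin witness and 38957 is composite.
The smallest witness among the given bases is 228.

228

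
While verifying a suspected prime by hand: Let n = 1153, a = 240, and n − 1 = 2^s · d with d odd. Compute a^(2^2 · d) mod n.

n − 1 = 1152 = 2^7 · 9, so s = 7 and d = 9.
x_0 = 240^9 mod 1153 = 38.
x_1 = 38^2 mod 1153 = 291.
x_2 = 291^2 mod 1153 = 512.

512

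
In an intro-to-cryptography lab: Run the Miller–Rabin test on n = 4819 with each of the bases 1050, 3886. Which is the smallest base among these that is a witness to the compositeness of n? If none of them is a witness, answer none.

3886

n − 1 = 4818 = 2^1 · 2409, so s = 1 and d = 2409.
Base 1050: x_0 = 1050^2409 mod 4819 = 1. x_0 = 1, so 1050 is not a witness.
Base 3886: x_0 = 3886^2409 mod 4819 = 3332. x_0 ∉ {1, 4818} and s = 1, so 3886 is a Miller–Rabin witness and 4819 is composite.
The smallest witness among the given bases is 3886.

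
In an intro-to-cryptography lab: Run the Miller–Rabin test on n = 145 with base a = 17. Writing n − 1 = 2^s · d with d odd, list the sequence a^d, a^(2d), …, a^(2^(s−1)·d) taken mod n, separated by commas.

n − 1 = 144 = 2^4 · 9, so s = 4 and d = 9.
x_0 = 17^9 mod 145 = 17.
x_1 = 17^2 mod 145 = 144.
x_2 = 144^2 mod 145 = 1.
x_3 = 1^2 mod 145 = 1.

17, 144, 1, 1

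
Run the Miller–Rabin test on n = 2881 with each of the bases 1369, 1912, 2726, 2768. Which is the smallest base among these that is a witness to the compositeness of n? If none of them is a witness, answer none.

n − 1 = 2880 = 2^6 · 45, so s = 6 and d = 45.
Base 1369: x_0 = 1369^45 mod 2881 = 1. x_0 = 1, so 1369 is not a witness.
Base 1912: x_0 = 1912^45 mod 2881 = 260. x_0 is neither 1 nor 2880, so continue squaring. x_1 = 260^2 mod 2881 = 1337. x_2 = 1337^2 mod 2881 = 1349. x_3 = 1349^2 mod 2881 = 1890. x_4 = 1890^2 mod 2881 = 2541. x_5 = 2541^2 mod 2881 = 360. Reached i = s−1 = 5 without hitting −1: 1912 is a Miller–Rabin witness and 2881 is composite.
Base 2726: x_0 = 2726^45 mod 2881 = 1903. x_0 is neither 1 nor 2880, so continue squaring. x_1 = 1903^2 mod 2881 = 2873. x_2 = 2873^2 mod 2881 = 64. x_3 = 64^2 mod 2881 = 1215. x_4 = 1215^2 mod 2881 = 1153. x_5 = 1153^2 mod 2881 = 1268. Reached i = s−1 = 5 without hitting −1: 2726 is a Miller–Rabin witness and 2881 is composite.
Base 2768: x_0 = 2768^45 mod 2881 = 2720. x_0 is neither 1 nor 2880, so continue squaring. x_1 = 2720^2 mod 2881 = 2873. x_2 = 2873^2 mod 2881 = 64. x_3 = 64^2 mod 2881 = 1215. x_4 = 1215^2 mod 2881 = 1153. x_5 = 1153^2 mod 2881 = 1268. Reached i = s−1 = 5 without hitting −1: 2768 is a Miller–Rabin witness and 2881 is composite.
The smallest witness among the given bases is 1912.

1912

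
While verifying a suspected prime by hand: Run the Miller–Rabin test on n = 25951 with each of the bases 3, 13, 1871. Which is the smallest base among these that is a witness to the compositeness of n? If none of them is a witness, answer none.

n − 1 = 25950 = 2^1 · 12975, so s = 1 and d = 12975.
Base 3: x_0 = 3^12975 mod 25951 = 25950. x_0 = 25950 ≡ −1, so 3 is not a witness.
Base 13: x_0 = 13^12975 mod 25951 = 1. x_0 = 1, so 13 is not a witness.
Base 1871: x_0 = 1871^12975 mod 25951 = 1. x_0 = 1, so 1871 is not a witness.
No listed base is a witness for 25951.

none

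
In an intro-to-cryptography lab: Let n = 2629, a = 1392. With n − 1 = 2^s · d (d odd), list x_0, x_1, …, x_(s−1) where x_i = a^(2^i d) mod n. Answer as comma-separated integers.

1339, 2572

n − 1 = 2628 = 2^2 · 657, so s = 2 and d = 657.
x_0 = 1392^657 mod 2629 = 1339.
x_1 = 1339^2 mod 2629 = 2572.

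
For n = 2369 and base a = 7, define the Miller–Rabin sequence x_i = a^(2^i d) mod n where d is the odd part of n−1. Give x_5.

1444

n − 1 = 2368 = 2^6 · 37, so s = 6 and d = 37.
By repeated squaring, 7^37 ≡ 359 (mod 2369).
x_0 = 359.
x_1 = 359^2 mod 2369 = 955.
x_2 = 955^2 mod 2369 = 2329.
x_3 = 2329^2 mod 2369 = 1600.
x_4 = 1600^2 mod 2369 = 1480.
x_5 = 1480^2 mod 2369 = 1444.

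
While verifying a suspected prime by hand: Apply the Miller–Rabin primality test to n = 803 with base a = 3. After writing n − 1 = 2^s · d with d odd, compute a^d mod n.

n − 1 = 802 = 2^1 · 401, so s = 1 and d = 401.
3^401 mod 803 = 608.

608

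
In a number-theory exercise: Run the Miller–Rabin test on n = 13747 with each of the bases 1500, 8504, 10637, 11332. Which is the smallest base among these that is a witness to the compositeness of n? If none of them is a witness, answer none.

none

n − 1 = 13746 = 2^1 · 6873, so s = 1 and d = 6873.
Base 1500: x_0 = 1500^6873 mod 13747 = 1. x_0 = 1, so 1500 is not a witness.
Base 8504: x_0 = 8504^6873 mod 13747 = 13746. x_0 = 13746 ≡ −1, so 8504 is not a witness.
Base 10637: x_0 = 10637^6873 mod 13747 = 1. x_0 = 1, so 10637 is not a witness.
Base 11332: x_0 = 11332^6873 mod 13747 = 1. x_0 = 1, so 11332 is not a witness.
No listed base is a witness for 13747.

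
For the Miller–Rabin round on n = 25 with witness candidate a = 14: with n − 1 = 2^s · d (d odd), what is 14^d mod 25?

19

n − 1 = 24 = 2^3 · 3, so s = 3 and d = 3.
14^3 mod 25 = 19.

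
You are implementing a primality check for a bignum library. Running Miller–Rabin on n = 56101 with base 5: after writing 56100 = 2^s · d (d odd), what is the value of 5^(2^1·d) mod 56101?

n − 1 = 56100 = 2^2 · 14025, so s = 2 and d = 14025.
x_0 = 5^14025 mod 56101 = 56100.
x_1 = 56100^2 mod 56101 = 1.

1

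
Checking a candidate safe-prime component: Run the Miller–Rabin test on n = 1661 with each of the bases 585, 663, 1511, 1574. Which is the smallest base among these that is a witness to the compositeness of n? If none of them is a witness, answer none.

n − 1 = 1660 = 2^2 · 415, so s = 2 and d = 415.
Base 585: x_0 = 585^415 mod 1661 = 1660. x_0 = 1660 ≡ −1, so 585 is not a witness.
Base 663: x_0 = 663^415 mod 1661 = 1. x_0 = 1, so 663 is not a witness.
Base 1511: x_0 = 1511^415 mod 1661 = 1. x_0 = 1, so 1511 is not a witness.
Base 1574: x_0 = 1574^415 mod 1661 = 1. x_0 = 1, so 1574 is not a witness.
No listed base is a witness for 1661.

none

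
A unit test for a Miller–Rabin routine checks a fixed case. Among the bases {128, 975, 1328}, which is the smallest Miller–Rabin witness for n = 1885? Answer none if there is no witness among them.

975

n − 1 = 1884 = 2^2 · 471, so s = 2 and d = 471.
Base 128: x_0 = 128^471 mod 1885 = 1032. x_0 is neither 1 nor 1884, so continue squaring. x_1 = 1032^2 mod 1885 = 1884. x_1 ≡ −1, so 128 is not a witness.
Base 975: x_0 = 975^471 mod 1885 = 1365. x_0 is neither 1 nor 1884, so continue squaring. x_1 = 1365^2 mod 1885 = 845. Reached i = s−1 = 1 without hitting −1: 975 is a Miller–Rabin witness and 1885 is composite.
Base 1328: x_0 = 1328^471 mod 1885 = 1022. x_0 is neither 1 nor 1884, so continue squaring. x_1 = 1022^2 mod 1885 = 194. Reached i = s−1 = 1 without hitting −1: 1328 is a Miller–Rabin witness and 1885 is composite.
The smallest witness among the given bases is 975.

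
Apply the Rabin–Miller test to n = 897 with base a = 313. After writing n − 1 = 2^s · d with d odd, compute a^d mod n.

157

n − 1 = 896 = 2^7 · 7, so s = 7 and d = 7.
313^7 mod 897 = 157.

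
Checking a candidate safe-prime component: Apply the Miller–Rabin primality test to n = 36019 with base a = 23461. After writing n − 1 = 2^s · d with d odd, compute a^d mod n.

4379

n − 1 = 36018 = 2^1 · 18009, so s = 1 and d = 18009.
Repeated squaring mod 36019: 23461^1 ≡ 23461, 23461^2 ≡ 12182, 23461^4 ≡ 2844, 23461^8 ≡ 20080, 23461^16 ≡ 9714, 23461^32 ≡ 28035, 23461^64 ≡ 26645, 23461^128 ≡ 21535, 23461^256 ≡ 11600, 23461^512 ≡ 29035, 23461^1024 ≡ 6530, 23461^2048 ≡ 30423, 23461^4096 ≡ 14705, 23461^8192 ≡ 14968, 23461^16384 ≡ 2844.
18009 = 16384 + 1024 + 512 + 64 + 16 + 8 + 1, so 23461^18009 ≡ 2844·6530·29035·26645·9714·20080·23461 ≡ 4379 (mod 36019).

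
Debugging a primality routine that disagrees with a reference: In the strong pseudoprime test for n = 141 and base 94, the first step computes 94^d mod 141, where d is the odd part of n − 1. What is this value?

94

n − 1 = 140 = 2^2 · 35, so s = 2 and d = 35.
Repeated squaring mod 141: 94^1 ≡ 94, 94^2 ≡ 94, 94^4 ≡ 94, 94^8 ≡ 94, 94^16 ≡ 94, 94^32 ≡ 94.
35 = 32 + 2 + 1, so 94^35 ≡ 94·94·94 ≡ 94 (mod 141).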